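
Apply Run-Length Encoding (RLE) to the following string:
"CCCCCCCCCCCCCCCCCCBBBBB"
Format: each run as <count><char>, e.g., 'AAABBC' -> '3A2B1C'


Scanning runs left to right:
  i=0: run of 'C' x 18 -> '18C'
  i=18: run of 'B' x 5 -> '5B'

RLE = 18C5B


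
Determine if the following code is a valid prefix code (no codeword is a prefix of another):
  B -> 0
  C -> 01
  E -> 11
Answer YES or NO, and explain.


Checking each pair (does one codeword prefix another?):
  B='0' vs C='01': prefix -- VIOLATION

NO -- this is NOT a valid prefix code. B (0) is a prefix of C (01).


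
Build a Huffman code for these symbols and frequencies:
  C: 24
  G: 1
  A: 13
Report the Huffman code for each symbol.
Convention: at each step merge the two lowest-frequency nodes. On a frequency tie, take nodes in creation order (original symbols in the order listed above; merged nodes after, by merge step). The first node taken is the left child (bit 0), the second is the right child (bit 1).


Huffman tree construction:
Step 1: Merge G(1) + A(13) = 14
Step 2: Merge (G+A)(14) + C(24) = 38
Read each symbol's code off the tree from the root (left child = 0, right child = 1).

Codes:
  C: 1 (length 1)
  G: 00 (length 2)
  A: 01 (length 2)
Average code length: 52/38 = 1.3684 bits/symbol


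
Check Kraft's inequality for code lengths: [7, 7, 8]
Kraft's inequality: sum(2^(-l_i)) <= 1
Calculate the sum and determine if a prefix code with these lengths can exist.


Sum = 2^(-7) + 2^(-7) + 2^(-8)
    = 0.0078125 + 0.0078125 + 0.00390625
    = 5/256 = 0.01953125
Since 0.01953125 <= 1, Kraft's inequality IS satisfied.
A prefix code with these lengths CAN exist.

Kraft sum = 0.01953125. Satisfied.


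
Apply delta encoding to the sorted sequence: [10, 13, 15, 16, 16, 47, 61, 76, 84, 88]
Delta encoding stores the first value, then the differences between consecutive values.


First value: 10
Deltas:
  13 - 10 = 3
  15 - 13 = 2
  16 - 15 = 1
  16 - 16 = 0
  47 - 16 = 31
  61 - 47 = 14
  76 - 61 = 15
  84 - 76 = 8
  88 - 84 = 4


Delta encoded: [10, 3, 2, 1, 0, 31, 14, 15, 8, 4]


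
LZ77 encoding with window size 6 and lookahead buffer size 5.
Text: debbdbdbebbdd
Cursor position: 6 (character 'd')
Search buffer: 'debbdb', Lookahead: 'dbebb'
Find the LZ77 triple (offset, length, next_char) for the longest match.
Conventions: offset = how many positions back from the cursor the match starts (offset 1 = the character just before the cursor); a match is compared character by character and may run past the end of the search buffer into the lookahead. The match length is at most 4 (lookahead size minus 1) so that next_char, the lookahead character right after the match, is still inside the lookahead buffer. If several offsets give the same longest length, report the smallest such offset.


Try each offset into the search buffer:
  offset=1 (pos 5, char 'b'): match length 0
  offset=2 (pos 4, char 'd'): match length 2
  offset=3 (pos 3, char 'b'): match length 0
  offset=4 (pos 2, char 'b'): match length 0
  offset=5 (pos 1, char 'e'): match length 0
  offset=6 (pos 0, char 'd'): match length 1
Longest match has length 2 at offset 2.
next_char = character at position 6 + 2 = 8 -> 'e'

Best match: offset=2, length=2 (matching 'db' starting at position 4)
LZ77 triple: (2, 2, 'e')


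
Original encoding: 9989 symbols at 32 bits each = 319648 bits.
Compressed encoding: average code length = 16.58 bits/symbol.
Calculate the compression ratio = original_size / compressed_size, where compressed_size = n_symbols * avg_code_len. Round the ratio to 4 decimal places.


original_size = n_symbols * orig_bits = 9989 * 32 = 319648 bits
compressed_size = n_symbols * avg_code_len = 9989 * 16.58 = 165617.62 bits
ratio = original_size / compressed_size = 319648 / 165617.62 = 1.93

Compression ratio = 1.93


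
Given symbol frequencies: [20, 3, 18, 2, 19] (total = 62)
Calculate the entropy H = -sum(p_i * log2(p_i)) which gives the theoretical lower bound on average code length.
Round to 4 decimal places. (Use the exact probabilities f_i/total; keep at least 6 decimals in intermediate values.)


Per-symbol terms -p_i * log2(p_i) with p_i = f_i/62:
  p = 20/62 = 0.322581: log2(p) = -1.632268, -p*log2(p) = 0.526538
  p = 3/62 = 0.048387: log2(p) = -4.369234, -p*log2(p) = 0.211415
  p = 18/62 = 0.290323: log2(p) = -1.784271, -p*log2(p) = 0.518014
  p = 2/62 = 0.032258: log2(p) = -4.954196, -p*log2(p) = 0.159813
  p = 19/62 = 0.306452: log2(p) = -1.706269, -p*log2(p) = 0.522889
H = 0.526538 + 0.211415 + 0.518014 + 0.159813 + 0.522889 = 1.938669

H = 1.9387 bits/symbol


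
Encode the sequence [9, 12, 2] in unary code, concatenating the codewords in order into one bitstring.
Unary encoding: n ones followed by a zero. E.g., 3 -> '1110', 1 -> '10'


Encode each number as n ones followed by a terminating 0:
  9 -> 1111111110 (10 bits)
  12 -> 1111111111110 (13 bits)
  2 -> 110 (3 bits)
Total length = 10 + 13 + 3 = 26 bits.

Unary([9, 12, 2]) = 11111111101111111111110110 (26 bits)


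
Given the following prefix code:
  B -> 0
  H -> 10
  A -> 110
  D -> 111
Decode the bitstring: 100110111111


Decoding step by step:
Bits 10 -> H
Bits 0 -> B
Bits 110 -> A
Bits 111 -> D
Bits 111 -> D


Decoded message: HBADD


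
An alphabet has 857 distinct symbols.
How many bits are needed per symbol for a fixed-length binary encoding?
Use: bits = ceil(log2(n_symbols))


log2(857) = 9.7432
Bracket: 2^9 = 512 < 857 <= 2^10 = 1024
So ceil(log2(857)) = 10

bits = ceil(log2(857)) = ceil(9.7432) = 10 bits


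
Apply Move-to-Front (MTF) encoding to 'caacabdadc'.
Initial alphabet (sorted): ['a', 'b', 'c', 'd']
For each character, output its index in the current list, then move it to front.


MTF encoding:
'c': index 2 in ['a', 'b', 'c', 'd'] -> ['c', 'a', 'b', 'd']
'a': index 1 in ['c', 'a', 'b', 'd'] -> ['a', 'c', 'b', 'd']
'a': index 0 in ['a', 'c', 'b', 'd'] -> ['a', 'c', 'b', 'd']
'c': index 1 in ['a', 'c', 'b', 'd'] -> ['c', 'a', 'b', 'd']
'a': index 1 in ['c', 'a', 'b', 'd'] -> ['a', 'c', 'b', 'd']
'b': index 2 in ['a', 'c', 'b', 'd'] -> ['b', 'a', 'c', 'd']
'd': index 3 in ['b', 'a', 'c', 'd'] -> ['d', 'b', 'a', 'c']
'a': index 2 in ['d', 'b', 'a', 'c'] -> ['a', 'd', 'b', 'c']
'd': index 1 in ['a', 'd', 'b', 'c'] -> ['d', 'a', 'b', 'c']
'c': index 3 in ['d', 'a', 'b', 'c'] -> ['c', 'd', 'a', 'b']


Output: [2, 1, 0, 1, 1, 2, 3, 2, 1, 3]


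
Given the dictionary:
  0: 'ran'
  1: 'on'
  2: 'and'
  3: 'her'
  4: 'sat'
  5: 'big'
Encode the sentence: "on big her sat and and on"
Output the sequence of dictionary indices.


Look up each word in the dictionary:
  'on' -> 1
  'big' -> 5
  'her' -> 3
  'sat' -> 4
  'and' -> 2
  'and' -> 2
  'on' -> 1

Encoded: [1, 5, 3, 4, 2, 2, 1]


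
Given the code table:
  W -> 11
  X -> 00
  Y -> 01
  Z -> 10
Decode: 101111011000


Decoding:
10 -> Z
11 -> W
11 -> W
01 -> Y
10 -> Z
00 -> X


Result: ZWWYZX


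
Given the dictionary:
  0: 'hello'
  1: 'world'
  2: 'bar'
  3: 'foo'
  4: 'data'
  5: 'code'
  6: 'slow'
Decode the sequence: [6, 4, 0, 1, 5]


Look up each index in the dictionary:
  6 -> 'slow'
  4 -> 'data'
  0 -> 'hello'
  1 -> 'world'
  5 -> 'code'

Decoded: "slow data hello world code"


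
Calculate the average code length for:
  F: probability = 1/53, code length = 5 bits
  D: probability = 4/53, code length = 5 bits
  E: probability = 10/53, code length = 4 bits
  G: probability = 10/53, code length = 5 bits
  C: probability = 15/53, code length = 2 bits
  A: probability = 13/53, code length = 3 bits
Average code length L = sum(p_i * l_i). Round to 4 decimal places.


Weighted contributions p_i * l_i:
  F: (1/53) * 5 = 5/53
  D: (4/53) * 5 = 20/53
  E: (10/53) * 4 = 40/53
  G: (10/53) * 5 = 50/53
  C: (15/53) * 2 = 30/53
  A: (13/53) * 3 = 39/53
Sum = (5 + 20 + 40 + 50 + 30 + 39)/53 = 184/53

L = 184/53 = 3.4717 bits/symbol


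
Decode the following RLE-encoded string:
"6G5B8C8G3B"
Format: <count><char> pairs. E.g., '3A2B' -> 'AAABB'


Expanding each <count><char> pair:
  6G -> 'GGGGGG'
  5B -> 'BBBBB'
  8C -> 'CCCCCCCC'
  8G -> 'GGGGGGGG'
  3B -> 'BBB'

Decoded = GGGGGGBBBBBCCCCCCCCGGGGGGGGBBB


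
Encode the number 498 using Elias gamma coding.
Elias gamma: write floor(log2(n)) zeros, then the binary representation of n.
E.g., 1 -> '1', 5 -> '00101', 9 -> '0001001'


num_bits = floor(log2(498)) + 1 = 9
leading_zeros = num_bits - 1 = 8
binary(498) = 111110010

Elias gamma(498) = '00000000' + '111110010' = 00000000111110010 (17 bits)


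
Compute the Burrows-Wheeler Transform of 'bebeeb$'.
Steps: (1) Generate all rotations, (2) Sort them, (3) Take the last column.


Rotations (sorted):
  0: $bebeeb -> last char: b
  1: b$bebee -> last char: e
  2: bebeeb$ -> last char: $
  3: beeb$be -> last char: e
  4: eb$bebe -> last char: e
  5: ebeeb$b -> last char: b
  6: eeb$beb -> last char: b


BWT = be$eebb


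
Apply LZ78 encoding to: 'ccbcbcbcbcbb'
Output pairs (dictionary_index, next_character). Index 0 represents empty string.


LZ78 encoding steps:
Dictionary: {0: ''}
Step 1: w='' (idx 0), next='c' -> output (0, 'c'), add 'c' as idx 1
Step 2: w='c' (idx 1), next='b' -> output (1, 'b'), add 'cb' as idx 2
Step 3: w='cb' (idx 2), next='c' -> output (2, 'c'), add 'cbc' as idx 3
Step 4: w='' (idx 0), next='b' -> output (0, 'b'), add 'b' as idx 4
Step 5: w='cbc' (idx 3), next='b' -> output (3, 'b'), add 'cbcb' as idx 5
Step 6: w='b' (idx 4), end of input -> output (4, '')


Encoded: [(0, 'c'), (1, 'b'), (2, 'c'), (0, 'b'), (3, 'b'), (4, '')]


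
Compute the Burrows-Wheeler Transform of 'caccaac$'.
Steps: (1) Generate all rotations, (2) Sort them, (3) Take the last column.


Rotations (sorted):
  0: $caccaac -> last char: c
  1: aac$cacc -> last char: c
  2: ac$cacca -> last char: a
  3: accaac$c -> last char: c
  4: c$caccaa -> last char: a
  5: caac$cac -> last char: c
  6: caccaac$ -> last char: $
  7: ccaac$ca -> last char: a


BWT = ccacac$a


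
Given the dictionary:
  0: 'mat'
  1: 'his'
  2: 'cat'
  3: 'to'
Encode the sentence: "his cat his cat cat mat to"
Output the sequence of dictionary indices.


Look up each word in the dictionary:
  'his' -> 1
  'cat' -> 2
  'his' -> 1
  'cat' -> 2
  'cat' -> 2
  'mat' -> 0
  'to' -> 3

Encoded: [1, 2, 1, 2, 2, 0, 3]


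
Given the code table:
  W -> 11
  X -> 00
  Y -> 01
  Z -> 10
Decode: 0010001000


Decoding:
00 -> X
10 -> Z
00 -> X
10 -> Z
00 -> X


Result: XZXZX


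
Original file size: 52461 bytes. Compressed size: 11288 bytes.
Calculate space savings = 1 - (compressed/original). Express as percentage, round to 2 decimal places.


ratio = compressed/original = 11288/52461 = 0.215169
savings = 1 - ratio = 1 - 0.215169 = 0.784831
as a percentage: 0.784831 * 100 = 78.48%

Space savings = 1 - 11288/52461 = 78.48%


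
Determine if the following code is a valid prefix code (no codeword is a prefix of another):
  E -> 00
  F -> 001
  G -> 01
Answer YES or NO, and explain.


Checking each pair (does one codeword prefix another?):
  E='00' vs F='001': prefix -- VIOLATION

NO -- this is NOT a valid prefix code. E (00) is a prefix of F (001).


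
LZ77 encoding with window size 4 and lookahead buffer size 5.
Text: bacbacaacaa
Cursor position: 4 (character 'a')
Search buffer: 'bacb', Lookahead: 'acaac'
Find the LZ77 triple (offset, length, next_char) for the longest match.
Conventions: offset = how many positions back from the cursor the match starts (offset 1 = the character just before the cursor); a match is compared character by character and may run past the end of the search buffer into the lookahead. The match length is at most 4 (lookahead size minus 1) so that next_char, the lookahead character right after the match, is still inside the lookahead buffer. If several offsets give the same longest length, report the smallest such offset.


Try each offset into the search buffer:
  offset=1 (pos 3, char 'b'): match length 0
  offset=2 (pos 2, char 'c'): match length 0
  offset=3 (pos 1, char 'a'): match length 2
  offset=4 (pos 0, char 'b'): match length 0
Longest match has length 2 at offset 3.
next_char = character at position 4 + 2 = 6 -> 'a'

Best match: offset=3, length=2 (matching 'ac' starting at position 1)
LZ77 triple: (3, 2, 'a')


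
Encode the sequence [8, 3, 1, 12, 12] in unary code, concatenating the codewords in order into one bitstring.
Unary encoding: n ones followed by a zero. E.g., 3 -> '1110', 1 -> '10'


Encode each number as n ones followed by a terminating 0:
  8 -> 111111110 (9 bits)
  3 -> 1110 (4 bits)
  1 -> 10 (2 bits)
  12 -> 1111111111110 (13 bits)
  12 -> 1111111111110 (13 bits)
Total length = 9 + 4 + 2 + 13 + 13 = 41 bits.

Unary([8, 3, 1, 12, 12]) = 11111111011101011111111111101111111111110 (41 bits)


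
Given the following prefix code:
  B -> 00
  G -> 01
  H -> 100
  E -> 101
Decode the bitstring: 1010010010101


Decoding step by step:
Bits 101 -> E
Bits 00 -> B
Bits 100 -> H
Bits 101 -> E
Bits 01 -> G


Decoded message: EBHEG


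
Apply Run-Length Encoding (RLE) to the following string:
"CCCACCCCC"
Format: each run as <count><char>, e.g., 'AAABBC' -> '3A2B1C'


Scanning runs left to right:
  i=0: run of 'C' x 3 -> '3C'
  i=3: run of 'A' x 1 -> '1A'
  i=4: run of 'C' x 5 -> '5C'

RLE = 3C1A5C


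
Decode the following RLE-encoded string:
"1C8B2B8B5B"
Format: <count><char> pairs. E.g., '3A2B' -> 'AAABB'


Expanding each <count><char> pair:
  1C -> 'C'
  8B -> 'BBBBBBBB'
  2B -> 'BB'
  8B -> 'BBBBBBBB'
  5B -> 'BBBBB'

Decoded = CBBBBBBBBBBBBBBBBBBBBBBB


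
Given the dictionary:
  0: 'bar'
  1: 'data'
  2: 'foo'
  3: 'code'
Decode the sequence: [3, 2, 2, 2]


Look up each index in the dictionary:
  3 -> 'code'
  2 -> 'foo'
  2 -> 'foo'
  2 -> 'foo'

Decoded: "code foo foo foo"


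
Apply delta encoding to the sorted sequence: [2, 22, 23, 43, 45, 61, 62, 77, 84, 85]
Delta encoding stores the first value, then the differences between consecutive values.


First value: 2
Deltas:
  22 - 2 = 20
  23 - 22 = 1
  43 - 23 = 20
  45 - 43 = 2
  61 - 45 = 16
  62 - 61 = 1
  77 - 62 = 15
  84 - 77 = 7
  85 - 84 = 1


Delta encoded: [2, 20, 1, 20, 2, 16, 1, 15, 7, 1]


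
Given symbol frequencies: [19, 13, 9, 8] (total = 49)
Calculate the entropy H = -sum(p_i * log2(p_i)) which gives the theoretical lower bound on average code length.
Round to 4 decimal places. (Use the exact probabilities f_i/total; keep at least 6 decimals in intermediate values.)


Per-symbol terms -p_i * log2(p_i) with p_i = f_i/49:
  p = 19/49 = 0.387755: log2(p) = -1.366782, -p*log2(p) = 0.529977
  p = 13/49 = 0.265306: log2(p) = -1.914270, -p*log2(p) = 0.507868
  p = 9/49 = 0.183673: log2(p) = -2.444785, -p*log2(p) = 0.449042
  p = 8/49 = 0.163265: log2(p) = -2.614710, -p*log2(p) = 0.426891
H = 0.529977 + 0.507868 + 0.449042 + 0.426891 = 1.913778

H = 1.9138 bits/symbol


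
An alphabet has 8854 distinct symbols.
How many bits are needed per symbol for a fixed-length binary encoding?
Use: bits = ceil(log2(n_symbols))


log2(8854) = 13.1121
Bracket: 2^13 = 8192 < 8854 <= 2^14 = 16384
So ceil(log2(8854)) = 14

bits = ceil(log2(8854)) = ceil(13.1121) = 14 bits


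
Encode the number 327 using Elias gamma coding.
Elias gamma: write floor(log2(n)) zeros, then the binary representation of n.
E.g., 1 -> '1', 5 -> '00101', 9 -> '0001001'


num_bits = floor(log2(327)) + 1 = 9
leading_zeros = num_bits - 1 = 8
binary(327) = 101000111

Elias gamma(327) = '00000000' + '101000111' = 00000000101000111 (17 bits)


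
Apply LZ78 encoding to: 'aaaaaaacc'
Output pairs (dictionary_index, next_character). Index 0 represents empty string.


LZ78 encoding steps:
Dictionary: {0: ''}
Step 1: w='' (idx 0), next='a' -> output (0, 'a'), add 'a' as idx 1
Step 2: w='a' (idx 1), next='a' -> output (1, 'a'), add 'aa' as idx 2
Step 3: w='aa' (idx 2), next='a' -> output (2, 'a'), add 'aaa' as idx 3
Step 4: w='a' (idx 1), next='c' -> output (1, 'c'), add 'ac' as idx 4
Step 5: w='' (idx 0), next='c' -> output (0, 'c'), add 'c' as idx 5


Encoded: [(0, 'a'), (1, 'a'), (2, 'a'), (1, 'c'), (0, 'c')]


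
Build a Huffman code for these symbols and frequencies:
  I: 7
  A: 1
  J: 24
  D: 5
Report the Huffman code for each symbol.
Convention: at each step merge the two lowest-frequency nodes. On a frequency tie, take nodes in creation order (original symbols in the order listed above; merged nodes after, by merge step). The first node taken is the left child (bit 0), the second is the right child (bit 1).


Huffman tree construction:
Step 1: Merge A(1) + D(5) = 6
Step 2: Merge (A+D)(6) + I(7) = 13
Step 3: Merge ((A+D)+I)(13) + J(24) = 37
Read each symbol's code off the tree from the root (left child = 0, right child = 1).

Codes:
  I: 01 (length 2)
  A: 000 (length 3)
  J: 1 (length 1)
  D: 001 (length 3)
Average code length: 56/37 = 1.5135 bits/symbol


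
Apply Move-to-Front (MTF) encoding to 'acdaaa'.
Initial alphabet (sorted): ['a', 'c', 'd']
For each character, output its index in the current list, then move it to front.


MTF encoding:
'a': index 0 in ['a', 'c', 'd'] -> ['a', 'c', 'd']
'c': index 1 in ['a', 'c', 'd'] -> ['c', 'a', 'd']
'd': index 2 in ['c', 'a', 'd'] -> ['d', 'c', 'a']
'a': index 2 in ['d', 'c', 'a'] -> ['a', 'd', 'c']
'a': index 0 in ['a', 'd', 'c'] -> ['a', 'd', 'c']
'a': index 0 in ['a', 'd', 'c'] -> ['a', 'd', 'c']


Output: [0, 1, 2, 2, 0, 0]


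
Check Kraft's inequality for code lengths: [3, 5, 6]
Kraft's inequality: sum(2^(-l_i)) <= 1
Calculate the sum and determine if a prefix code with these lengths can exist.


Sum = 2^(-3) + 2^(-5) + 2^(-6)
    = 0.125 + 0.03125 + 0.015625
    = 11/64 = 0.171875
Since 0.171875 <= 1, Kraft's inequality IS satisfied.
A prefix code with these lengths CAN exist.

Kraft sum = 0.171875. Satisfied.


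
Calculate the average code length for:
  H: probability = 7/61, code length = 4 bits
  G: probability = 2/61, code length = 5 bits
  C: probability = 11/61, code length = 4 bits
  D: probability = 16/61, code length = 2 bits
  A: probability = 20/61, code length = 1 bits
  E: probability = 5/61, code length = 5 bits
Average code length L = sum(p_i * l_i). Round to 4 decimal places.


Weighted contributions p_i * l_i:
  H: (7/61) * 4 = 28/61
  G: (2/61) * 5 = 10/61
  C: (11/61) * 4 = 44/61
  D: (16/61) * 2 = 32/61
  A: (20/61) * 1 = 20/61
  E: (5/61) * 5 = 25/61
Sum = (28 + 10 + 44 + 32 + 20 + 25)/61 = 159/61

L = 159/61 = 2.6066 bits/symbol


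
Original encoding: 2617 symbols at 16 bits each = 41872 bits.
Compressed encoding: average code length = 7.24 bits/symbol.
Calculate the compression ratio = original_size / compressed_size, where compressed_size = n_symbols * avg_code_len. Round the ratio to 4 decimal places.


original_size = n_symbols * orig_bits = 2617 * 16 = 41872 bits
compressed_size = n_symbols * avg_code_len = 2617 * 7.24 = 18947.08 bits
ratio = original_size / compressed_size = 41872 / 18947.08 = 2.2099

Compression ratio = 2.2099


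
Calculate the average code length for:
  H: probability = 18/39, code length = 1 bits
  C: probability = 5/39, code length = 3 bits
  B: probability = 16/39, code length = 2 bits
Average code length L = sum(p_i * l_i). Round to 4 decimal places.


Weighted contributions p_i * l_i:
  H: (18/39) * 1 = 18/39
  C: (5/39) * 3 = 15/39
  B: (16/39) * 2 = 32/39
Sum = (18 + 15 + 32)/39 = 65/39

L = 65/39 = 1.6667 bits/symbol


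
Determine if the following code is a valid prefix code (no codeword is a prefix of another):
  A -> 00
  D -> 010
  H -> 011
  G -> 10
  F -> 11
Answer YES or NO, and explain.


Checking each pair (does one codeword prefix another?):
  A='00' vs D='010': no prefix
  A='00' vs H='011': no prefix
  A='00' vs G='10': no prefix
  A='00' vs F='11': no prefix
  D='010' vs A='00': no prefix
  D='010' vs H='011': no prefix
  D='010' vs G='10': no prefix
  D='010' vs F='11': no prefix
  H='011' vs A='00': no prefix
  H='011' vs D='010': no prefix
  H='011' vs G='10': no prefix
  H='011' vs F='11': no prefix
  G='10' vs A='00': no prefix
  G='10' vs D='010': no prefix
  G='10' vs H='011': no prefix
  G='10' vs F='11': no prefix
  F='11' vs A='00': no prefix
  F='11' vs D='010': no prefix
  F='11' vs H='011': no prefix
  F='11' vs G='10': no prefix
No violation found over all pairs.

YES -- this is a valid prefix code. No codeword is a prefix of any other codeword.


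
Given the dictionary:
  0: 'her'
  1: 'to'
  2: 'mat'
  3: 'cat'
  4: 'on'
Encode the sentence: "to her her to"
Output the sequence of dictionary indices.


Look up each word in the dictionary:
  'to' -> 1
  'her' -> 0
  'her' -> 0
  'to' -> 1

Encoded: [1, 0, 0, 1]


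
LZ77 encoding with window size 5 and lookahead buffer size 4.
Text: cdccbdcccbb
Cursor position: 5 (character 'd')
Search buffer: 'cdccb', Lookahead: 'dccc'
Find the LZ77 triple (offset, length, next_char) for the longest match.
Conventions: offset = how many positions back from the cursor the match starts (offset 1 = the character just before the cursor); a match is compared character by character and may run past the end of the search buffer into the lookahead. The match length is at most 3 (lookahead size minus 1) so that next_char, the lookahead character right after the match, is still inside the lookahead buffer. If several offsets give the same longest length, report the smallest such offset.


Try each offset into the search buffer:
  offset=1 (pos 4, char 'b'): match length 0
  offset=2 (pos 3, char 'c'): match length 0
  offset=3 (pos 2, char 'c'): match length 0
  offset=4 (pos 1, char 'd'): match length 3
  offset=5 (pos 0, char 'c'): match length 0
Longest match has length 3 at offset 4.
next_char = character at position 5 + 3 = 8 -> 'c'

Best match: offset=4, length=3 (matching 'dcc' starting at position 1)
LZ77 triple: (4, 3, 'c')


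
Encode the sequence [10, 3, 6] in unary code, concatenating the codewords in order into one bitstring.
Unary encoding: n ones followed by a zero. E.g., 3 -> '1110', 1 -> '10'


Encode each number as n ones followed by a terminating 0:
  10 -> 11111111110 (11 bits)
  3 -> 1110 (4 bits)
  6 -> 1111110 (7 bits)
Total length = 11 + 4 + 7 = 22 bits.

Unary([10, 3, 6]) = 1111111111011101111110 (22 bits)


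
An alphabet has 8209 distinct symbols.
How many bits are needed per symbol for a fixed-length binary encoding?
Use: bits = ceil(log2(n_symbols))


log2(8209) = 13.003
Bracket: 2^13 = 8192 < 8209 <= 2^14 = 16384
So ceil(log2(8209)) = 14

bits = ceil(log2(8209)) = ceil(13.003) = 14 bits


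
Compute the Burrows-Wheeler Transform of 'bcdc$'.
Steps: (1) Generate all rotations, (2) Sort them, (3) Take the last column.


Rotations (sorted):
  0: $bcdc -> last char: c
  1: bcdc$ -> last char: $
  2: c$bcd -> last char: d
  3: cdc$b -> last char: b
  4: dc$bc -> last char: c


BWT = c$dbc


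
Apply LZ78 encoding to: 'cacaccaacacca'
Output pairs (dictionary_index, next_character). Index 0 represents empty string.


LZ78 encoding steps:
Dictionary: {0: ''}
Step 1: w='' (idx 0), next='c' -> output (0, 'c'), add 'c' as idx 1
Step 2: w='' (idx 0), next='a' -> output (0, 'a'), add 'a' as idx 2
Step 3: w='c' (idx 1), next='a' -> output (1, 'a'), add 'ca' as idx 3
Step 4: w='c' (idx 1), next='c' -> output (1, 'c'), add 'cc' as idx 4
Step 5: w='a' (idx 2), next='a' -> output (2, 'a'), add 'aa' as idx 5
Step 6: w='ca' (idx 3), next='c' -> output (3, 'c'), add 'cac' as idx 6
Step 7: w='ca' (idx 3), end of input -> output (3, '')


Encoded: [(0, 'c'), (0, 'a'), (1, 'a'), (1, 'c'), (2, 'a'), (3, 'c'), (3, '')]


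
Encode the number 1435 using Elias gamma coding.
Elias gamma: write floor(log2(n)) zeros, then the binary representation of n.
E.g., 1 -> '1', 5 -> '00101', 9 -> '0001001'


num_bits = floor(log2(1435)) + 1 = 11
leading_zeros = num_bits - 1 = 10
binary(1435) = 10110011011

Elias gamma(1435) = '0000000000' + '10110011011' = 000000000010110011011 (21 bits)


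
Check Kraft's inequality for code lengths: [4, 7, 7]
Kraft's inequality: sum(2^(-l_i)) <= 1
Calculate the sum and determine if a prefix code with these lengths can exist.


Sum = 2^(-4) + 2^(-7) + 2^(-7)
    = 0.0625 + 0.0078125 + 0.0078125
    = 10/128 = 0.078125
Since 0.078125 <= 1, Kraft's inequality IS satisfied.
A prefix code with these lengths CAN exist.

Kraft sum = 0.078125. Satisfied.


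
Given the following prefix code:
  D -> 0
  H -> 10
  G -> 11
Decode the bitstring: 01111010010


Decoding step by step:
Bits 0 -> D
Bits 11 -> G
Bits 11 -> G
Bits 0 -> D
Bits 10 -> H
Bits 0 -> D
Bits 10 -> H


Decoded message: DGGDHDH


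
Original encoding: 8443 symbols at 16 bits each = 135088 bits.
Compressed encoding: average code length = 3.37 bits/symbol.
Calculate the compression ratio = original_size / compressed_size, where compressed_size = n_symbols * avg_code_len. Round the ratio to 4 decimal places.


original_size = n_symbols * orig_bits = 8443 * 16 = 135088 bits
compressed_size = n_symbols * avg_code_len = 8443 * 3.37 = 28452.91 bits
ratio = original_size / compressed_size = 135088 / 28452.91 = 4.7478

Compression ratio = 4.7478


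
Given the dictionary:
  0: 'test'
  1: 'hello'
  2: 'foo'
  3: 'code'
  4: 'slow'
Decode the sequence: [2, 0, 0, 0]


Look up each index in the dictionary:
  2 -> 'foo'
  0 -> 'test'
  0 -> 'test'
  0 -> 'test'

Decoded: "foo test test test"


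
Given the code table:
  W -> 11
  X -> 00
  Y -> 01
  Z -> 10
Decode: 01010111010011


Decoding:
01 -> Y
01 -> Y
01 -> Y
11 -> W
01 -> Y
00 -> X
11 -> W


Result: YYYWYXW


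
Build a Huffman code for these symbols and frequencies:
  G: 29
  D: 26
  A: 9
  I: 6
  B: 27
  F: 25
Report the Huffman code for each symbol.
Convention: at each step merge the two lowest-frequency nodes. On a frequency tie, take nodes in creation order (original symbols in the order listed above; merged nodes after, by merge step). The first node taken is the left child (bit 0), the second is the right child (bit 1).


Huffman tree construction:
Step 1: Merge I(6) + A(9) = 15
Step 2: Merge (I+A)(15) + F(25) = 40
Step 3: Merge D(26) + B(27) = 53
Step 4: Merge G(29) + ((I+A)+F)(40) = 69
Step 5: Merge (D+B)(53) + (G+((I+A)+F))(69) = 122
Read each symbol's code off the tree from the root (left child = 0, right child = 1).

Codes:
  G: 10 (length 2)
  D: 00 (length 2)
  A: 1101 (length 4)
  I: 1100 (length 4)
  B: 01 (length 2)
  F: 111 (length 3)
Average code length: 299/122 = 2.4508 bits/symbol


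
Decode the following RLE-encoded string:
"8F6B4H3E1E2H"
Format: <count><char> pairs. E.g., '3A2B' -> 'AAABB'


Expanding each <count><char> pair:
  8F -> 'FFFFFFFF'
  6B -> 'BBBBBB'
  4H -> 'HHHH'
  3E -> 'EEE'
  1E -> 'E'
  2H -> 'HH'

Decoded = FFFFFFFFBBBBBBHHHHEEEEHH


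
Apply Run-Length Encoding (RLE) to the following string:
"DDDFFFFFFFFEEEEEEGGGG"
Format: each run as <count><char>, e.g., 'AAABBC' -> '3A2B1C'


Scanning runs left to right:
  i=0: run of 'D' x 3 -> '3D'
  i=3: run of 'F' x 8 -> '8F'
  i=11: run of 'E' x 6 -> '6E'
  i=17: run of 'G' x 4 -> '4G'

RLE = 3D8F6E4G


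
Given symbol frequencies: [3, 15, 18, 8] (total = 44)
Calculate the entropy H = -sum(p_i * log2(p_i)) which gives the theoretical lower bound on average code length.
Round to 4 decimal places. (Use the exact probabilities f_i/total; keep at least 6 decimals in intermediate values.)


Per-symbol terms -p_i * log2(p_i) with p_i = f_i/44:
  p = 3/44 = 0.068182: log2(p) = -3.874469, -p*log2(p) = 0.264168
  p = 15/44 = 0.340909: log2(p) = -1.552541, -p*log2(p) = 0.529275
  p = 18/44 = 0.409091: log2(p) = -1.289507, -p*log2(p) = 0.527525
  p = 8/44 = 0.181818: log2(p) = -2.459432, -p*log2(p) = 0.447169
H = 0.264168 + 0.529275 + 0.527525 + 0.447169 = 1.768137

H = 1.7681 bits/symbol


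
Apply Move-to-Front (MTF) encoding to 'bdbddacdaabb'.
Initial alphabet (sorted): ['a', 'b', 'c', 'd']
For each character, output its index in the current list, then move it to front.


MTF encoding:
'b': index 1 in ['a', 'b', 'c', 'd'] -> ['b', 'a', 'c', 'd']
'd': index 3 in ['b', 'a', 'c', 'd'] -> ['d', 'b', 'a', 'c']
'b': index 1 in ['d', 'b', 'a', 'c'] -> ['b', 'd', 'a', 'c']
'd': index 1 in ['b', 'd', 'a', 'c'] -> ['d', 'b', 'a', 'c']
'd': index 0 in ['d', 'b', 'a', 'c'] -> ['d', 'b', 'a', 'c']
'a': index 2 in ['d', 'b', 'a', 'c'] -> ['a', 'd', 'b', 'c']
'c': index 3 in ['a', 'd', 'b', 'c'] -> ['c', 'a', 'd', 'b']
'd': index 2 in ['c', 'a', 'd', 'b'] -> ['d', 'c', 'a', 'b']
'a': index 2 in ['d', 'c', 'a', 'b'] -> ['a', 'd', 'c', 'b']
'a': index 0 in ['a', 'd', 'c', 'b'] -> ['a', 'd', 'c', 'b']
'b': index 3 in ['a', 'd', 'c', 'b'] -> ['b', 'a', 'd', 'c']
'b': index 0 in ['b', 'a', 'd', 'c'] -> ['b', 'a', 'd', 'c']


Output: [1, 3, 1, 1, 0, 2, 3, 2, 2, 0, 3, 0]


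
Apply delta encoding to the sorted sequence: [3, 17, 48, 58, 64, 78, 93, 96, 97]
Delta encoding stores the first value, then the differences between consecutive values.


First value: 3
Deltas:
  17 - 3 = 14
  48 - 17 = 31
  58 - 48 = 10
  64 - 58 = 6
  78 - 64 = 14
  93 - 78 = 15
  96 - 93 = 3
  97 - 96 = 1


Delta encoded: [3, 14, 31, 10, 6, 14, 15, 3, 1]


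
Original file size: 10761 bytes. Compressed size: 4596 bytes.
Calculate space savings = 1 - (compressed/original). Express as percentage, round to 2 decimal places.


ratio = compressed/original = 4596/10761 = 0.427098
savings = 1 - ratio = 1 - 0.427098 = 0.572902
as a percentage: 0.572902 * 100 = 57.29%

Space savings = 1 - 4596/10761 = 57.29%


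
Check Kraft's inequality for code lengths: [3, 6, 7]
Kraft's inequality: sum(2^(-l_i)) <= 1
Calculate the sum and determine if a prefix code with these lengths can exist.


Sum = 2^(-3) + 2^(-6) + 2^(-7)
    = 0.125 + 0.015625 + 0.0078125
    = 19/128 = 0.1484375
Since 0.1484375 <= 1, Kraft's inequality IS satisfied.
A prefix code with these lengths CAN exist.

Kraft sum = 0.1484375. Satisfied.


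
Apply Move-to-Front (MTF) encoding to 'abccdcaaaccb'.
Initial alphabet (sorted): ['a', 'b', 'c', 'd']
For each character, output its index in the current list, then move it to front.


MTF encoding:
'a': index 0 in ['a', 'b', 'c', 'd'] -> ['a', 'b', 'c', 'd']
'b': index 1 in ['a', 'b', 'c', 'd'] -> ['b', 'a', 'c', 'd']
'c': index 2 in ['b', 'a', 'c', 'd'] -> ['c', 'b', 'a', 'd']
'c': index 0 in ['c', 'b', 'a', 'd'] -> ['c', 'b', 'a', 'd']
'd': index 3 in ['c', 'b', 'a', 'd'] -> ['d', 'c', 'b', 'a']
'c': index 1 in ['d', 'c', 'b', 'a'] -> ['c', 'd', 'b', 'a']
'a': index 3 in ['c', 'd', 'b', 'a'] -> ['a', 'c', 'd', 'b']
'a': index 0 in ['a', 'c', 'd', 'b'] -> ['a', 'c', 'd', 'b']
'a': index 0 in ['a', 'c', 'd', 'b'] -> ['a', 'c', 'd', 'b']
'c': index 1 in ['a', 'c', 'd', 'b'] -> ['c', 'a', 'd', 'b']
'c': index 0 in ['c', 'a', 'd', 'b'] -> ['c', 'a', 'd', 'b']
'b': index 3 in ['c', 'a', 'd', 'b'] -> ['b', 'c', 'a', 'd']


Output: [0, 1, 2, 0, 3, 1, 3, 0, 0, 1, 0, 3]


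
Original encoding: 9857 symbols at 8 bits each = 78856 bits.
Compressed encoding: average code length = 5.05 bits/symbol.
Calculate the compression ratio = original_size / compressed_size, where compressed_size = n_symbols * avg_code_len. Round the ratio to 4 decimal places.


original_size = n_symbols * orig_bits = 9857 * 8 = 78856 bits
compressed_size = n_symbols * avg_code_len = 9857 * 5.05 = 49777.85 bits
ratio = original_size / compressed_size = 78856 / 49777.85 = 1.5842

Compression ratio = 1.5842


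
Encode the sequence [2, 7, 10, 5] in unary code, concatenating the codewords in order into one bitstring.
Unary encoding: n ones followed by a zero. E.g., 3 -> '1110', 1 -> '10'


Encode each number as n ones followed by a terminating 0:
  2 -> 110 (3 bits)
  7 -> 11111110 (8 bits)
  10 -> 11111111110 (11 bits)
  5 -> 111110 (6 bits)
Total length = 3 + 8 + 11 + 6 = 28 bits.

Unary([2, 7, 10, 5]) = 1101111111011111111110111110 (28 bits)


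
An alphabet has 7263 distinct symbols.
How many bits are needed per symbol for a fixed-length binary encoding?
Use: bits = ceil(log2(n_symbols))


log2(7263) = 12.8263
Bracket: 2^12 = 4096 < 7263 <= 2^13 = 8192
So ceil(log2(7263)) = 13

bits = ceil(log2(7263)) = ceil(12.8263) = 13 bits


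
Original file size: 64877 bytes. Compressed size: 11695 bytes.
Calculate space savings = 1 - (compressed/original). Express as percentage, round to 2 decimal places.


ratio = compressed/original = 11695/64877 = 0.180264
savings = 1 - ratio = 1 - 0.180264 = 0.819736
as a percentage: 0.819736 * 100 = 81.97%

Space savings = 1 - 11695/64877 = 81.97%


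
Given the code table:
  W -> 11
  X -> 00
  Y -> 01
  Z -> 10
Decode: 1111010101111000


Decoding:
11 -> W
11 -> W
01 -> Y
01 -> Y
01 -> Y
11 -> W
10 -> Z
00 -> X


Result: WWYYYWZX


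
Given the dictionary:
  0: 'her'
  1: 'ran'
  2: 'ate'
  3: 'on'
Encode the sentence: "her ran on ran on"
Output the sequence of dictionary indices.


Look up each word in the dictionary:
  'her' -> 0
  'ran' -> 1
  'on' -> 3
  'ran' -> 1
  'on' -> 3

Encoded: [0, 1, 3, 1, 3]


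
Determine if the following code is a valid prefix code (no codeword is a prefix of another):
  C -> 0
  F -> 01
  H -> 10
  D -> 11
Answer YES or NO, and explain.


Checking each pair (does one codeword prefix another?):
  C='0' vs F='01': prefix -- VIOLATION

NO -- this is NOT a valid prefix code. C (0) is a prefix of F (01).


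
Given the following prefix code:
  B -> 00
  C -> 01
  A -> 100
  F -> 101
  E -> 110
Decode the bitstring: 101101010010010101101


Decoding step by step:
Bits 101 -> F
Bits 101 -> F
Bits 01 -> C
Bits 00 -> B
Bits 100 -> A
Bits 101 -> F
Bits 01 -> C
Bits 101 -> F


Decoded message: FFCBAFCF


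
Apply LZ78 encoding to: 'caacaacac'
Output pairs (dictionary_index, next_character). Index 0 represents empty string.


LZ78 encoding steps:
Dictionary: {0: ''}
Step 1: w='' (idx 0), next='c' -> output (0, 'c'), add 'c' as idx 1
Step 2: w='' (idx 0), next='a' -> output (0, 'a'), add 'a' as idx 2
Step 3: w='a' (idx 2), next='c' -> output (2, 'c'), add 'ac' as idx 3
Step 4: w='a' (idx 2), next='a' -> output (2, 'a'), add 'aa' as idx 4
Step 5: w='c' (idx 1), next='a' -> output (1, 'a'), add 'ca' as idx 5
Step 6: w='c' (idx 1), end of input -> output (1, '')


Encoded: [(0, 'c'), (0, 'a'), (2, 'c'), (2, 'a'), (1, 'a'), (1, '')]


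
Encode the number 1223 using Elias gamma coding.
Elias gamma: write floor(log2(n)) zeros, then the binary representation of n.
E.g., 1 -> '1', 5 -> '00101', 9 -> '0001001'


num_bits = floor(log2(1223)) + 1 = 11
leading_zeros = num_bits - 1 = 10
binary(1223) = 10011000111

Elias gamma(1223) = '0000000000' + '10011000111' = 000000000010011000111 (21 bits)


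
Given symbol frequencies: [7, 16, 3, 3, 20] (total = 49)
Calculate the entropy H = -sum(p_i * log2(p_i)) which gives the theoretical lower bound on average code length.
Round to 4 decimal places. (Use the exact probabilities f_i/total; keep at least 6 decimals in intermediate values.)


Per-symbol terms -p_i * log2(p_i) with p_i = f_i/49:
  p = 7/49 = 0.142857: log2(p) = -2.807355, -p*log2(p) = 0.401051
  p = 16/49 = 0.326531: log2(p) = -1.614710, -p*log2(p) = 0.527252
  p = 3/49 = 0.061224: log2(p) = -4.029747, -p*log2(p) = 0.246719
  p = 3/49 = 0.061224: log2(p) = -4.029747, -p*log2(p) = 0.246719
  p = 20/49 = 0.408163: log2(p) = -1.292782, -p*log2(p) = 0.527666
H = 0.401051 + 0.527252 + 0.246719 + 0.246719 + 0.527666 = 1.949407

H = 1.9494 bits/symbol


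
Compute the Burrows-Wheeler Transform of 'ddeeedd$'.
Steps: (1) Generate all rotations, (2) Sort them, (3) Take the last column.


Rotations (sorted):
  0: $ddeeedd -> last char: d
  1: d$ddeeed -> last char: d
  2: dd$ddeee -> last char: e
  3: ddeeedd$ -> last char: $
  4: deeedd$d -> last char: d
  5: edd$ddee -> last char: e
  6: eedd$dde -> last char: e
  7: eeedd$dd -> last char: d


BWT = dde$deed


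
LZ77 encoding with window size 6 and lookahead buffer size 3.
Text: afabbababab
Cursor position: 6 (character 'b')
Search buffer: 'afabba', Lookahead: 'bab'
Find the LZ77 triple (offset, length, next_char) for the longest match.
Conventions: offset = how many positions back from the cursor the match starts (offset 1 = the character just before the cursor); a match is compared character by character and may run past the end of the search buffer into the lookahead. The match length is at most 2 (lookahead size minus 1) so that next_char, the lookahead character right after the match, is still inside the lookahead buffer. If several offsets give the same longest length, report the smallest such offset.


Try each offset into the search buffer:
  offset=1 (pos 5, char 'a'): match length 0
  offset=2 (pos 4, char 'b'): match length 2
  offset=3 (pos 3, char 'b'): match length 1
  offset=4 (pos 2, char 'a'): match length 0
  offset=5 (pos 1, char 'f'): match length 0
  offset=6 (pos 0, char 'a'): match length 0
Longest match has length 2 at offset 2.
next_char = character at position 6 + 2 = 8 -> 'b'

Best match: offset=2, length=2 (matching 'ba' starting at position 4)
LZ77 triple: (2, 2, 'b')


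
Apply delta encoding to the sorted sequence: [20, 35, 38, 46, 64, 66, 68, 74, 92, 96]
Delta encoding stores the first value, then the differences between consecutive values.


First value: 20
Deltas:
  35 - 20 = 15
  38 - 35 = 3
  46 - 38 = 8
  64 - 46 = 18
  66 - 64 = 2
  68 - 66 = 2
  74 - 68 = 6
  92 - 74 = 18
  96 - 92 = 4


Delta encoded: [20, 15, 3, 8, 18, 2, 2, 6, 18, 4]


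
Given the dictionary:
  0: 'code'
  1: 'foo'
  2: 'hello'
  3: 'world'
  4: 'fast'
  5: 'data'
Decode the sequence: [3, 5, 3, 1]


Look up each index in the dictionary:
  3 -> 'world'
  5 -> 'data'
  3 -> 'world'
  1 -> 'foo'

Decoded: "world data world foo"


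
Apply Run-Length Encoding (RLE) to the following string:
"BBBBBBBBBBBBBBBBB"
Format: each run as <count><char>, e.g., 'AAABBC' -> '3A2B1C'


Scanning runs left to right:
  i=0: run of 'B' x 17 -> '17B'

RLE = 17B


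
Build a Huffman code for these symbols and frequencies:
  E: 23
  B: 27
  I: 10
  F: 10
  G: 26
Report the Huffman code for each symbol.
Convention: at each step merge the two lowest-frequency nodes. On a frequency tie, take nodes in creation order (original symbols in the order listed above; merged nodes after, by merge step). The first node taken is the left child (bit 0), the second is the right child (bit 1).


Huffman tree construction:
Step 1: Merge I(10) + F(10) = 20
Step 2: Merge (I+F)(20) + E(23) = 43
Step 3: Merge G(26) + B(27) = 53
Step 4: Merge ((I+F)+E)(43) + (G+B)(53) = 96
Read each symbol's code off the tree from the root (left child = 0, right child = 1).

Codes:
  E: 01 (length 2)
  B: 11 (length 2)
  I: 000 (length 3)
  F: 001 (length 3)
  G: 10 (length 2)
Average code length: 212/96 = 2.2083 bits/symbol


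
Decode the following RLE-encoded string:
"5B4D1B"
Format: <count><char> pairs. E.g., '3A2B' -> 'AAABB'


Expanding each <count><char> pair:
  5B -> 'BBBBB'
  4D -> 'DDDD'
  1B -> 'B'

Decoded = BBBBBDDDDB


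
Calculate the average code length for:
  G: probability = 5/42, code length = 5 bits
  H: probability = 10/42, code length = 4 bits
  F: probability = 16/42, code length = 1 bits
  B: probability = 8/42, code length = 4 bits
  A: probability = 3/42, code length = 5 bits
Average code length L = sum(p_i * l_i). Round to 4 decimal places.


Weighted contributions p_i * l_i:
  G: (5/42) * 5 = 25/42
  H: (10/42) * 4 = 40/42
  F: (16/42) * 1 = 16/42
  B: (8/42) * 4 = 32/42
  A: (3/42) * 5 = 15/42
Sum = (25 + 40 + 16 + 32 + 15)/42 = 128/42

L = 128/42 = 3.0476 bits/symbol


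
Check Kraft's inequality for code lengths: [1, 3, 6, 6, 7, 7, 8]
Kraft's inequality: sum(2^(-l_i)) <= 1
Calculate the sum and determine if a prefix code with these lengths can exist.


Sum = 2^(-1) + 2^(-3) + 2^(-6) + 2^(-6) + 2^(-7) + 2^(-7) + 2^(-8)
    = 0.5 + 0.125 + 0.015625 + 0.015625 + 0.0078125 + 0.0078125 + 0.00390625
    = 173/256 = 0.67578125
Since 0.67578125 <= 1, Kraft's inequality IS satisfied.
A prefix code with these lengths CAN exist.

Kraft sum = 0.67578125. Satisfied.


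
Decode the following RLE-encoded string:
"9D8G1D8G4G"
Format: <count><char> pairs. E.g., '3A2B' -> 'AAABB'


Expanding each <count><char> pair:
  9D -> 'DDDDDDDDD'
  8G -> 'GGGGGGGG'
  1D -> 'D'
  8G -> 'GGGGGGGG'
  4G -> 'GGGG'

Decoded = DDDDDDDDDGGGGGGGGDGGGGGGGGGGGG
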